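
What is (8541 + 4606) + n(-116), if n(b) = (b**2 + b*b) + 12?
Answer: 40071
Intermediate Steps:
n(b) = 12 + 2*b**2 (n(b) = (b**2 + b**2) + 12 = 2*b**2 + 12 = 12 + 2*b**2)
(8541 + 4606) + n(-116) = (8541 + 4606) + (12 + 2*(-116)**2) = 13147 + (12 + 2*13456) = 13147 + (12 + 26912) = 13147 + 26924 = 40071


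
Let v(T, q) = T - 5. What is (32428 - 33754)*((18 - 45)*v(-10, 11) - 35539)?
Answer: 46587684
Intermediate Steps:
v(T, q) = -5 + T
(32428 - 33754)*((18 - 45)*v(-10, 11) - 35539) = (32428 - 33754)*((18 - 45)*(-5 - 10) - 35539) = -1326*(-27*(-15) - 35539) = -1326*(405 - 35539) = -1326*(-35134) = 46587684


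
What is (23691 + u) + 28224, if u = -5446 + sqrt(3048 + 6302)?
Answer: 46469 + 5*sqrt(374) ≈ 46566.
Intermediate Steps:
u = -5446 + 5*sqrt(374) (u = -5446 + sqrt(9350) = -5446 + 5*sqrt(374) ≈ -5349.3)
(23691 + u) + 28224 = (23691 + (-5446 + 5*sqrt(374))) + 28224 = (18245 + 5*sqrt(374)) + 28224 = 46469 + 5*sqrt(374)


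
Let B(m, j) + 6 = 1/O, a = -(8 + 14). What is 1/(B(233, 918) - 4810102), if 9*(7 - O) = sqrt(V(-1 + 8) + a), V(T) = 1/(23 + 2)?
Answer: -53324855713/256498307488027129 - 15*I*sqrt(61)/256498307488027129 ≈ -2.079e-7 - 4.5674e-16*I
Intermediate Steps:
a = -22 (a = -1*22 = -22)
V(T) = 1/25
O = 7 - I*sqrt(61)/15 (O = 7 - sqrt(1/25 - 22)/9 = 7 - I*sqrt(61)/15 ≈ 7.0 - 0.52068*I)
B(m, j) = -6 + 1/(7 - I*sqrt(61)/15)
1/(B(233, 918) - 4810102) = 1/((-64941/11086 + 15*I*sqrt(61)/11086) - 4810102) = 1/(-53324855713/11086 + 15*I*sqrt(61)/11086)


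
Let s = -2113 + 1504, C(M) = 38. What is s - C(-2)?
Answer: -647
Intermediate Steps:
s = -609
s - C(-2) = -609 - 1*38 = -609 - 38 = -647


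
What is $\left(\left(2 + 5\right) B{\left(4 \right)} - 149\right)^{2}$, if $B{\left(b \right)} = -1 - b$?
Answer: $33856$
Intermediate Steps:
$\left(\left(2 + 5\right) B{\left(4 \right)} - 149\right)^{2} = \left(\left(2 + 5\right) \left(-1 - 4\right) - 149\right)^{2} = \left(7 \left(-1 - 4\right) - 149\right)^{2} = \left(7 \left(-5\right) - 149\right)^{2} = \left(-35 - 149\right)^{2} = \left(-184\right)^{2} = 33856$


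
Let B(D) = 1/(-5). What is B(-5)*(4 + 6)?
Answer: -2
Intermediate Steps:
B(D) = -⅕
B(-5)*(4 + 6) = -(4 + 6)/5 = -⅕*10 = -2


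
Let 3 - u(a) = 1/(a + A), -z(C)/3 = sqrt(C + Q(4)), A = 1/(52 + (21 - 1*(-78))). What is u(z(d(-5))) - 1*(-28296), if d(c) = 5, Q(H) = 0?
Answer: 29036019307/1026044 + 68403*sqrt(5)/1026044 ≈ 28299.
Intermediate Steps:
A = 1/151 (A = 1/(52 + (21 + 78)) = 1/(52 + 99) = 1/151 ≈ 0.0066225)
z(C) = -3*sqrt(C) (z(C) = -3*sqrt(C + 0) = -3*sqrt(C))
u(a) = 3 - 1/(1/151 + a) (u(a) = 3 - 1/(a + 1/151) = 3 - 1/(1/151 + a))
u(z(d(-5))) - 1*(-28296) = (-148 + 453*(-3*sqrt(5)))/(1 + 151*(-3*sqrt(5))) - 1*(-28296) = (-148 - 1359*sqrt(5))/(1 - 453*sqrt(5)) + 28296 = 28296 + (-148 - 1359*sqrt(5))/(1 - 453*sqrt(5))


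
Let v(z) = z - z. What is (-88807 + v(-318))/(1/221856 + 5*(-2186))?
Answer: 19702365792/2424886079 ≈ 8.1251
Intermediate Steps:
v(z) = 0
(-88807 + v(-318))/(1/221856 + 5*(-2186)) = (-88807 + 0)/(1/221856 + 5*(-2186)) = -88807/(1/221856 - 10930) = -88807/(-2424886079/221856) = -88807*(-221856/2424886079) = 19702365792/2424886079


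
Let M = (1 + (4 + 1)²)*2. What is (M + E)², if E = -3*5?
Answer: 1369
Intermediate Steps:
E = -15
M = 52 (M = (1 + 5²)*2 = (1 + 25)*2 = 26*2 = 52)
(M + E)² = (52 - 15)² = 37² = 1369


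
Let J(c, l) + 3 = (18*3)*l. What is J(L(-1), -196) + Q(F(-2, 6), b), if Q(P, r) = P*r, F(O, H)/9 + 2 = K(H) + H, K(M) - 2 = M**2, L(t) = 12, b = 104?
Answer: 28725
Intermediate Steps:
K(M) = 2 + M**2
F(O, H) = 9*H + 9*H**2 (F(O, H) = -18 + 9*((2 + H**2) + H) = -18 + 9*(2 + H + H**2) = -18 + (18 + 9*H + 9*H**2) = 9*H + 9*H**2)
J(c, l) = -3 + 54*l (J(c, l) = -3 + (18*3)*l = -3 + 54*l)
J(L(-1), -196) + Q(F(-2, 6), b) = (-3 + 54*(-196)) + (9*6*(1 + 6))*104 = (-3 - 10584) + (9*6*7)*104 = -10587 + 378*104 = -10587 + 39312 = 28725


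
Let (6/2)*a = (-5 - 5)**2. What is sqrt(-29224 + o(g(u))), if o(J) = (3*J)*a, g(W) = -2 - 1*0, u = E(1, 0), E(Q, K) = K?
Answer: 4*I*sqrt(1839) ≈ 171.53*I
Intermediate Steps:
u = 0
a = 100/3 (a = (-5 - 5)**2/3 = (1/3)*(-10)**2 = (1/3)*100 = 100/3 ≈ 33.333)
g(W) = -2 (g(W) = -2 + 0 = -2)
o(J) = 100*J (o(J) = (3*J)*(100/3) = 100*J)
sqrt(-29224 + o(g(u))) = sqrt(-29224 + 100*(-2)) = sqrt(-29224 - 200) = sqrt(-29424) = 4*I*sqrt(1839)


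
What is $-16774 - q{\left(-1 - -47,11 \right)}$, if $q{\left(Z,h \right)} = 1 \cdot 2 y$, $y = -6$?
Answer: $-16762$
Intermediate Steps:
$q{\left(Z,h \right)} = -12$ ($q{\left(Z,h \right)} = 1 \cdot 2 \left(-6\right) = 2 \left(-6\right) = -12$)
$-16774 - q{\left(-1 - -47,11 \right)} = -16774 - -12 = -16774 + 12 = -16762$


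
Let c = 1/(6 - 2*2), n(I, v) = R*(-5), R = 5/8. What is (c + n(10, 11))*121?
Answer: -2541/8 ≈ -317.63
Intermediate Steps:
R = 5/8 (R = 5*(⅛) = 5/8 ≈ 0.62500)
n(I, v) = -25/8 (n(I, v) = (5/8)*(-5) = -25/8)
c = ½ (c = 1/(6 - 4) = 1/2 = ½ ≈ 0.50000)
(c + n(10, 11))*121 = (½ - 25/8)*121 = -21/8*121 = -2541/8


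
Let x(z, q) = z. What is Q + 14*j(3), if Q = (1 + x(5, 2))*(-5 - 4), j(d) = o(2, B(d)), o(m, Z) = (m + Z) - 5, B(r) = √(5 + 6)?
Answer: -96 + 14*√11 ≈ -49.567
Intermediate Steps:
B(r) = √11
o(m, Z) = -5 + Z + m (o(m, Z) = (Z + m) - 5 = -5 + Z + m)
j(d) = -3 + √11 (j(d) = -5 + √11 + 2 = -3 + √11)
Q = -54 (Q = (1 + 5)*(-5 - 4) = 6*(-9) = -54)
Q + 14*j(3) = -54 + 14*(-3 + √11) = -54 + (-42 + 14*√11) = -96 + 14*√11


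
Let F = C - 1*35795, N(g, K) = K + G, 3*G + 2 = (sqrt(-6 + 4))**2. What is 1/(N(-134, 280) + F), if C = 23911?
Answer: -3/34816 ≈ -8.6167e-5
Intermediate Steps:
G = -4/3 (G = -2/3 + (sqrt(-6 + 4))**2/3 = -2/3 + (sqrt(-2))**2/3 = -2/3 + (I*sqrt(2))**2/3 = -2/3 + (1/3)*(-2) = -2/3 - 2/3 = -4/3 ≈ -1.3333)
N(g, K) = -4/3 + K (N(g, K) = K - 4/3 = -4/3 + K)
F = -11884 (F = 23911 - 1*35795 = 23911 - 35795 = -11884)
1/(N(-134, 280) + F) = 1/((-4/3 + 280) - 11884) = 1/(836/3 - 11884) = 1/(-34816/3) = -3/34816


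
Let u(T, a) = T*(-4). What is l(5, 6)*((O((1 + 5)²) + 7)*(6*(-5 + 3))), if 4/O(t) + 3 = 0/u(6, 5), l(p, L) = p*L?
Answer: -2040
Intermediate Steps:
u(T, a) = -4*T
l(p, L) = L*p
O(t) = -4/3 (O(t) = 4/(-3 + 0/((-4*6))) = 4/(-3 + 0/(-24)) = 4/(-3 + 0*(-1/24)) = 4/(-3 + 0) = 4/(-3) = 4*(-⅓) = -4/3)
l(5, 6)*((O((1 + 5)²) + 7)*(6*(-5 + 3))) = (6*5)*((-4/3 + 7)*(6*(-5 + 3))) = 30*(17*(6*(-2))/3) = 30*((17/3)*(-12)) = 30*(-68) = -2040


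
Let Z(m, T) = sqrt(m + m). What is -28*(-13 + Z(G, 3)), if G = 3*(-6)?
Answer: 364 - 168*I ≈ 364.0 - 168.0*I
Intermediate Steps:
G = -18
Z(m, T) = sqrt(2)*sqrt(m) (Z(m, T) = sqrt(2*m) = sqrt(2)*sqrt(m))
-28*(-13 + Z(G, 3)) = -28*(-13 + sqrt(2)*sqrt(-18)) = -28*(-13 + sqrt(2)*(3*I*sqrt(2))) = -28*(-13 + 6*I) = 364 - 168*I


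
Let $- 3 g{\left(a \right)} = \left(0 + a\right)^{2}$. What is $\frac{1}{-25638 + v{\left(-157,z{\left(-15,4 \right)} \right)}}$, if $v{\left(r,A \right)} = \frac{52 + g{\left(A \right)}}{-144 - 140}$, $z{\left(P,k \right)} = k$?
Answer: $- \frac{213}{5460929} \approx -3.9004 \cdot 10^{-5}$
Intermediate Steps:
$g{\left(a \right)} = - \frac{a^{2}}{3}$ ($g{\left(a \right)} = - \frac{\left(0 + a\right)^{2}}{3} = - \frac{a^{2}}{3}$)
$v{\left(r,A \right)} = - \frac{13}{71} + \frac{A^{2}}{852}$ ($v{\left(r,A \right)} = \frac{52 - \frac{A^{2}}{3}}{-144 - 140} = \frac{52 - \frac{A^{2}}{3}}{-284} = \left(52 - \frac{A^{2}}{3}\right) \left(- \frac{1}{284}\right) = - \frac{13}{71} + \frac{A^{2}}{852}$)
$\frac{1}{-25638 + v{\left(-157,z{\left(-15,4 \right)} \right)}} = \frac{1}{-25638 - \left(\frac{13}{71} - \frac{4^{2}}{852}\right)} = \frac{1}{-25638 + \left(- \frac{13}{71} + \frac{1}{852} \cdot 16\right)} = \frac{1}{-25638 + \left(- \frac{13}{71} + \frac{4}{213}\right)} = \frac{1}{-25638 - \frac{35}{213}} = \frac{1}{- \frac{5460929}{213}} = - \frac{213}{5460929}$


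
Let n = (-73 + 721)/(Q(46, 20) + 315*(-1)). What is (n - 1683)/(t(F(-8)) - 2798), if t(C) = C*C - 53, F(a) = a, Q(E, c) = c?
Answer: 165711/274055 ≈ 0.60466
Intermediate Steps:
n = -648/295 (n = (-73 + 721)/(20 + 315*(-1)) = 648/(20 - 315) = 648/(-295) = 648*(-1/295) = -648/295 ≈ -2.1966)
t(C) = -53 + C² (t(C) = C² - 53 = -53 + C²)
(n - 1683)/(t(F(-8)) - 2798) = (-648/295 - 1683)/((-53 + (-8)²) - 2798) = -497133/(295*((-53 + 64) - 2798)) = -497133/(295*(11 - 2798)) = -497133/295/(-2787) = -497133/295*(-1/2787) = 165711/274055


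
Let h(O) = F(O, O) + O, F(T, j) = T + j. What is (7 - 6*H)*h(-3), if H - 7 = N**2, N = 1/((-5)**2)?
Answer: 196929/625 ≈ 315.09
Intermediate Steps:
h(O) = 3*O (h(O) = (O + O) + O = 2*O + O = 3*O)
N = 1/25 ≈ 0.040000
H = 4376/625 (H = 7 + (1/25)**2 = 7 + 1/625 = 4376/625 ≈ 7.0016)
(7 - 6*H)*h(-3) = (7 - 6*4376/625)*(3*(-3)) = (7 - 26256/625)*(-9) = -21881/625*(-9) = 196929/625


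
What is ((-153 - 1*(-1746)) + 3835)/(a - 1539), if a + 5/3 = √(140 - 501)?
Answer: -75264648/21366133 - 928188*I/21366133 ≈ -3.5226 - 0.043442*I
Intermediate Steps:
a = -5/3 + 19*I (a = -5/3 + √(140 - 501) = -5/3 + √(-361) = -5/3 + 19*I ≈ -1.6667 + 19.0*I)
((-153 - 1*(-1746)) + 3835)/(a - 1539) = ((-153 - 1*(-1746)) + 3835)/((-5/3 + 19*I) - 1539) = ((-153 + 1746) + 3835)/(-4622/3 + 19*I) = (1593 + 3835)*(9*(-4622/3 - 19*I)/21366133) = 5428*(9*(-4622/3 - 19*I)/21366133) = 48852*(-4622/3 - 19*I)/21366133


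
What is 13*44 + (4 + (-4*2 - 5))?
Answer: 563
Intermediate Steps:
13*44 + (4 + (-4*2 - 5)) = 572 + (4 + (-8 - 5)) = 572 + (4 - 13) = 572 - 9 = 563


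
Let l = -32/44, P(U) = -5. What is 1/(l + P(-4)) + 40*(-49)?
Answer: -123491/63 ≈ -1960.2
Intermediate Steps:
l = -8/11 (l = -32*1/44 = -8/11 ≈ -0.72727)
1/(l + P(-4)) + 40*(-49) = 1/(-8/11 - 5) + 40*(-49) = 1/(-63/11) - 1960 = -11/63 - 1960 = -123491/63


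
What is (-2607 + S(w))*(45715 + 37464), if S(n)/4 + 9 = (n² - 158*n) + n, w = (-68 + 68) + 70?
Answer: -2246082537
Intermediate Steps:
w = 70 (w = 0 + 70 = 70)
S(n) = -36 - 628*n + 4*n² (S(n) = -36 + 4*((n² - 158*n) + n) = -36 + 4*(n² - 157*n) = -36 + (-628*n + 4*n²) = -36 - 628*n + 4*n²)
(-2607 + S(w))*(45715 + 37464) = (-2607 + (-36 - 628*70 + 4*70²))*(45715 + 37464) = (-2607 + (-36 - 43960 + 4*4900))*83179 = (-2607 + (-36 - 43960 + 19600))*83179 = (-2607 - 24396)*83179 = -27003*83179 = -2246082537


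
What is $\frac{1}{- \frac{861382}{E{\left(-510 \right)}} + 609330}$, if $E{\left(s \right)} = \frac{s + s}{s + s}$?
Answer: $- \frac{1}{252052} \approx -3.9674 \cdot 10^{-6}$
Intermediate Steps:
$E{\left(s \right)} = 1$ ($E{\left(s \right)} = \frac{2 s}{2 s} = 2 s \frac{1}{2 s} = 1$)
$\frac{1}{- \frac{861382}{E{\left(-510 \right)}} + 609330} = \frac{1}{- \frac{861382}{1} + 609330} = \frac{1}{\left(-861382\right) 1 + 609330} = \frac{1}{-861382 + 609330} = \frac{1}{-252052} = - \frac{1}{252052}$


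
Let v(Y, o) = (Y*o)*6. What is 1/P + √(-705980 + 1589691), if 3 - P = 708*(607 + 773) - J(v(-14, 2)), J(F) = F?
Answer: -1/977205 + √883711 ≈ 940.06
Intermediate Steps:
v(Y, o) = 6*Y*o
P = -977205 (P = 3 - (708*(607 + 773) - 6*(-14)*2) = 3 - (708*1380 - 1*(-168)) = 3 - (977040 + 168) = 3 - 1*977208 = 3 - 977208 = -977205)
1/P + √(-705980 + 1589691) = 1/(-977205) + √(-705980 + 1589691) = -1/977205 + √883711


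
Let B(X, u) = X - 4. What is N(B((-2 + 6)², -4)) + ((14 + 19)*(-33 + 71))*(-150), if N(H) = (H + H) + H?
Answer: -188064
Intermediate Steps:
B(X, u) = -4 + X
N(H) = 3*H (N(H) = 2*H + H = 3*H)
N(B((-2 + 6)², -4)) + ((14 + 19)*(-33 + 71))*(-150) = 3*(-4 + (-2 + 6)²) + ((14 + 19)*(-33 + 71))*(-150) = 3*(-4 + 4²) + (33*38)*(-150) = 3*(-4 + 16) + 1254*(-150) = 3*12 - 188100 = 36 - 188100 = -188064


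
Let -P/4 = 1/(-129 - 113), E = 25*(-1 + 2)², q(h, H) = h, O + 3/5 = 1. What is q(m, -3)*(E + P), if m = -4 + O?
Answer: -54486/605 ≈ -90.059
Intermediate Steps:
O = ⅖ (O = -⅗ + 1 = ⅖ ≈ 0.40000)
m = -18/5 (m = -4 + ⅖ = -18/5 ≈ -3.6000)
E = 25 (E = 25*1² = 25*1 = 25)
P = 2/121 (P = -4/(-129 - 113) = -4/(-242) = -4*(-1/242) = 2/121 ≈ 0.016529)
q(m, -3)*(E + P) = -18*(25 + 2/121)/5 = -18/5*3027/121 = -54486/605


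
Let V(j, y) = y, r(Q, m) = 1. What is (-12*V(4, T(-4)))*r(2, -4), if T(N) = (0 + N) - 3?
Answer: 84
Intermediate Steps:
T(N) = -3 + N (T(N) = N - 3 = -3 + N)
(-12*V(4, T(-4)))*r(2, -4) = -12*(-3 - 4)*1 = -12*(-7)*1 = 84*1 = 84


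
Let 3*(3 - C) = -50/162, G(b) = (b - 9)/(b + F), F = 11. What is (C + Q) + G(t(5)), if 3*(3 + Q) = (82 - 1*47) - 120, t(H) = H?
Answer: -27683/972 ≈ -28.480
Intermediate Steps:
Q = -94/3 (Q = -3 + ((82 - 1*47) - 120)/3 = -3 + ((82 - 47) - 120)/3 = -3 + (35 - 120)/3 = -3 + (⅓)*(-85) = -3 - 85/3 = -94/3 ≈ -31.333)
G(b) = (-9 + b)/(11 + b) (G(b) = (b - 9)/(b + 11) = (-9 + b)/(11 + b))
C = 754/243 (C = 3 - (-50)/(3*162) = 3 - ⅓*(-25/81) = 3 + 25/243 = 754/243 ≈ 3.1029)
(C + Q) + G(t(5)) = (754/243 - 94/3) + (-9 + 5)/(11 + 5) = -6860/243 - 4/16 = -6860/243 + (1/16)*(-4) = -6860/243 - ¼ = -27683/972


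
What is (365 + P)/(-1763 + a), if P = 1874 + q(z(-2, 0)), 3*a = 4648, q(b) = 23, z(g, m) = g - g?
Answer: -6786/641 ≈ -10.587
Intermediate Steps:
z(g, m) = 0
a = 4648/3 (a = (⅓)*4648 = 4648/3 ≈ 1549.3)
P = 1897 (P = 1874 + 23 = 1897)
(365 + P)/(-1763 + a) = (365 + 1897)/(-1763 + 4648/3) = 2262/(-641/3) = 2262*(-3/641) = -6786/641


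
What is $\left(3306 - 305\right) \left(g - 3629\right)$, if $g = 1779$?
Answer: $-5551850$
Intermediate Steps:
$\left(3306 - 305\right) \left(g - 3629\right) = \left(3306 - 305\right) \left(1779 - 3629\right) = 3001 \left(-1850\right) = -5551850$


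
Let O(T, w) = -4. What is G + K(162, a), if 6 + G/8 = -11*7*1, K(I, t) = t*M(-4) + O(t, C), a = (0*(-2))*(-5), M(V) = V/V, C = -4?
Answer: -668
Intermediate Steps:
M(V) = 1
a = 0 (a = 0*(-5) = 0)
K(I, t) = -4 + t (K(I, t) = t*1 - 4 = t - 4 = -4 + t)
G = -664 (G = -48 + 8*(-11*7*1) = -48 + 8*(-77*1) = -48 + 8*(-77) = -48 - 616 = -664)
G + K(162, a) = -664 + (-4 + 0) = -664 - 4 = -668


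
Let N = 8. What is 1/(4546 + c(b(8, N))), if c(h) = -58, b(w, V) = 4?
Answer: 1/4488 ≈ 0.00022282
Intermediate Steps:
1/(4546 + c(b(8, N))) = 1/(4546 - 58) = 1/4488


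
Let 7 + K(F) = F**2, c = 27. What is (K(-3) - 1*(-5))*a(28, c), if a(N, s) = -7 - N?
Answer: -245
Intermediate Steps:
K(F) = -7 + F**2
(K(-3) - 1*(-5))*a(28, c) = ((-7 + (-3)**2) - 1*(-5))*(-7 - 1*28) = ((-7 + 9) + 5)*(-7 - 28) = (2 + 5)*(-35) = 7*(-35) = -245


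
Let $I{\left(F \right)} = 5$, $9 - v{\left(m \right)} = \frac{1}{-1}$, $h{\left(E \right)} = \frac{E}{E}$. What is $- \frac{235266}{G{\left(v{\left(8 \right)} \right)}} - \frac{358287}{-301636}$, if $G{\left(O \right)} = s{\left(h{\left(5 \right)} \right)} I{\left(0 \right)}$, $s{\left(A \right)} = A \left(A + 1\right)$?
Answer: $- \frac{35480556153}{1508180} \approx -23525.0$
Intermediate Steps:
$h{\left(E \right)} = 1$
$s{\left(A \right)} = A \left(1 + A\right)$
$v{\left(m \right)} = 10$ ($v{\left(m \right)} = 9 - \frac{1}{-1} = 9 - -1 = 9 + 1 = 10$)
$G{\left(O \right)} = 10$ ($G{\left(O \right)} = 1 \left(1 + 1\right) 5 = 1 \cdot 2 \cdot 5 = 2 \cdot 5 = 10$)
$- \frac{235266}{G{\left(v{\left(8 \right)} \right)}} - \frac{358287}{-301636} = - \frac{235266}{10} - \frac{358287}{-301636} = \left(-235266\right) \frac{1}{10} - - \frac{358287}{301636} = - \frac{117633}{5} + \frac{358287}{301636} = - \frac{35480556153}{1508180}$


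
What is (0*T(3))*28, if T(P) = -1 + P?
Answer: 0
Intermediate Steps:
(0*T(3))*28 = (0*(-1 + 3))*28 = (0*2)*28 = 0*28 = 0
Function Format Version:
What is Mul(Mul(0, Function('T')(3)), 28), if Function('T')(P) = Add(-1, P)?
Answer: 0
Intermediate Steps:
Mul(Mul(0, Function('T')(3)), 28) = Mul(Mul(0, Add(-1, 3)), 28) = Mul(Mul(0, 2), 28) = Mul(0, 28) = 0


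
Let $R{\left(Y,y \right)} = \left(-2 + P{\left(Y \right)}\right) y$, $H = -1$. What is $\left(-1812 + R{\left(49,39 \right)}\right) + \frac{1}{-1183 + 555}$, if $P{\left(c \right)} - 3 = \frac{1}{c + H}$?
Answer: $- \frac{4451739}{2512} \approx -1772.2$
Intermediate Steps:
$P{\left(c \right)} = 3 + \frac{1}{-1 + c}$ ($P{\left(c \right)} = 3 + \frac{1}{c - 1} = 3 + \frac{1}{-1 + c}$)
$R{\left(Y,y \right)} = y \left(-2 + \frac{-2 + 3 Y}{-1 + Y}\right)$ ($R{\left(Y,y \right)} = \left(-2 + \frac{-2 + 3 Y}{-1 + Y}\right) y = y \left(-2 + \frac{-2 + 3 Y}{-1 + Y}\right)$)
$\left(-1812 + R{\left(49,39 \right)}\right) + \frac{1}{-1183 + 555} = \left(-1812 + 49 \cdot 39 \frac{1}{-1 + 49}\right) + \frac{1}{-1183 + 555} = \left(-1812 + 49 \cdot 39 \cdot \frac{1}{48}\right) + \frac{1}{-628} = \left(-1812 + 49 \cdot 39 \cdot \frac{1}{48}\right) - \frac{1}{628} = \left(-1812 + \frac{637}{16}\right) - \frac{1}{628} = - \frac{28355}{16} - \frac{1}{628} = - \frac{4451739}{2512}$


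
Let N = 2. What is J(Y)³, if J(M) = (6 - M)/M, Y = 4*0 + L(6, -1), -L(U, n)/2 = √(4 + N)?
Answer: -11/2 - 9*√6/4 ≈ -11.011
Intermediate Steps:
L(U, n) = -2*√6 (L(U, n) = -2*√(4 + 2) = -2*√6)
Y = -2*√6 (Y = 4*0 - 2*√6 = 0 - 2*√6 = -2*√6 ≈ -4.8990)
J(M) = (6 - M)/M
J(Y)³ = ((6 - (-2)*√6)/((-2*√6)))³ = ((-√6/12)*(6 + 2*√6))³ = (-√6*(6 + 2*√6)/12)³ = -√6*(6 + 2*√6)³/288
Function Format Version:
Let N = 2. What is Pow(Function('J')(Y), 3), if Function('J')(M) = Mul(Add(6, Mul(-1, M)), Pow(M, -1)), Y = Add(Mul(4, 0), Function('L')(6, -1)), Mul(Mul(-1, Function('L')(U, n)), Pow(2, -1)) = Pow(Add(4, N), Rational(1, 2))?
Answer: Add(Rational(-11, 2), Mul(Rational(-9, 4), Pow(6, Rational(1, 2)))) ≈ -11.011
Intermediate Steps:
Function('L')(U, n) = Mul(-2, Pow(6, Rational(1, 2))) (Function('L')(U, n) = Mul(-2, Pow(Add(4, 2), Rational(1, 2))) = Mul(-2, Pow(6, Rational(1, 2))))
Y = Mul(-2, Pow(6, Rational(1, 2))) (Y = Add(Mul(4, 0), Mul(-2, Pow(6, Rational(1, 2)))) = Add(0, Mul(-2, Pow(6, Rational(1, 2)))) = Mul(-2, Pow(6, Rational(1, 2))) ≈ -4.8990)
Function('J')(M) = Mul(Pow(M, -1), Add(6, Mul(-1, M)))
Pow(Function('J')(Y), 3) = Pow(Mul(Pow(Mul(-2, Pow(6, Rational(1, 2))), -1), Add(6, Mul(-1, Mul(-2, Pow(6, Rational(1, 2)))))), 3) = Pow(Mul(Mul(Rational(-1, 12), Pow(6, Rational(1, 2))), Add(6, Mul(2, Pow(6, Rational(1, 2))))), 3) = Pow(Mul(Rational(-1, 12), Pow(6, Rational(1, 2)), Add(6, Mul(2, Pow(6, Rational(1, 2))))), 3) = Mul(Rational(-1, 288), Pow(6, Rational(1, 2)), Pow(Add(6, Mul(2, Pow(6, Rational(1, 2)))), 3))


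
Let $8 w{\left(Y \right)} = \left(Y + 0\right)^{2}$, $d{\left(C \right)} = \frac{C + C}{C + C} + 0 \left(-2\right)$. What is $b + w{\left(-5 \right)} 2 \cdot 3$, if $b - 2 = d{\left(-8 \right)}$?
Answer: $\frac{87}{4} \approx 21.75$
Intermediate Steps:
$d{\left(C \right)} = 1$ ($d{\left(C \right)} = \frac{2 C}{2 C} + 0 = 2 C \frac{1}{2 C} + 0 = 1 + 0 = 1$)
$b = 3$ ($b = 2 + 1 = 3$)
$w{\left(Y \right)} = \frac{Y^{2}}{8}$ ($w{\left(Y \right)} = \frac{\left(Y + 0\right)^{2}}{8} = \frac{Y^{2}}{8}$)
$b + w{\left(-5 \right)} 2 \cdot 3 = 3 + \frac{\left(-5\right)^{2}}{8} \cdot 2 \cdot 3 = 3 + \frac{1}{8} \cdot 25 \cdot 6 = 3 + \frac{25}{8} \cdot 6 = 3 + \frac{75}{4} = \frac{87}{4}$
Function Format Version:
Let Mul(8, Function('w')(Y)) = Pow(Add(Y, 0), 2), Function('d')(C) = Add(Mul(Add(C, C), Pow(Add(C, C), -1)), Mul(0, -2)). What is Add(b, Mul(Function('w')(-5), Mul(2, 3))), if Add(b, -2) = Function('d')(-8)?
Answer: Rational(87, 4) ≈ 21.750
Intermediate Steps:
Function('d')(C) = 1 (Function('d')(C) = Add(Mul(Mul(2, C), Pow(Mul(2, C), -1)), 0) = Add(Mul(Mul(2, C), Mul(Rational(1, 2), Pow(C, -1))), 0) = Add(1, 0) = 1)
b = 3 (b = Add(2, 1) = 3)
Function('w')(Y) = Mul(Rational(1, 8), Pow(Y, 2)) (Function('w')(Y) = Mul(Rational(1, 8), Pow(Add(Y, 0), 2)) = Mul(Rational(1, 8), Pow(Y, 2)))
Add(b, Mul(Function('w')(-5), Mul(2, 3))) = Add(3, Mul(Mul(Rational(1, 8), Pow(-5, 2)), Mul(2, 3))) = Add(3, Mul(Mul(Rational(1, 8), 25), 6)) = Add(3, Mul(Rational(25, 8), 6)) = Add(3, Rational(75, 4)) = Rational(87, 4)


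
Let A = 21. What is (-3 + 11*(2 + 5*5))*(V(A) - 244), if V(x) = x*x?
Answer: 57918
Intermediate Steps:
V(x) = x**2
(-3 + 11*(2 + 5*5))*(V(A) - 244) = (-3 + 11*(2 + 5*5))*(21**2 - 244) = (-3 + 11*(2 + 25))*(441 - 244) = (-3 + 11*27)*197 = (-3 + 297)*197 = 294*197 = 57918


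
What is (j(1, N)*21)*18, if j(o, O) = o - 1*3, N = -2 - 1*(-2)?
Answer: -756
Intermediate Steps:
N = 0 (N = -2 + 2 = 0)
j(o, O) = -3 + o (j(o, O) = o - 3 = -3 + o)
(j(1, N)*21)*18 = ((-3 + 1)*21)*18 = -2*21*18 = -42*18 = -756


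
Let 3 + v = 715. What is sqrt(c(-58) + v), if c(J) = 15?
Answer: sqrt(727) ≈ 26.963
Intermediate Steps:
v = 712 (v = -3 + 715 = 712)
sqrt(c(-58) + v) = sqrt(15 + 712) = sqrt(727)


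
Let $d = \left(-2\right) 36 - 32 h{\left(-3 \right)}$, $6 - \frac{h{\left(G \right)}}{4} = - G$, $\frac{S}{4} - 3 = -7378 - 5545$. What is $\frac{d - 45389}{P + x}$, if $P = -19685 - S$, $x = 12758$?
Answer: $- \frac{45845}{44753} \approx -1.0244$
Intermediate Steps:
$S = -51680$ ($S = 12 + 4 \left(-7378 - 5545\right) = 12 + 4 \left(-12923\right) = 12 - 51692 = -51680$)
$h{\left(G \right)} = 24 + 4 G$ ($h{\left(G \right)} = 24 - 4 \left(- G\right) = 24 + 4 G$)
$P = 31995$ ($P = -19685 - -51680 = -19685 + 51680 = 31995$)
$d = -456$ ($d = \left(-2\right) 36 - 32 \left(24 + 4 \left(-3\right)\right) = -72 - 32 \left(24 - 12\right) = -72 - 384 = -456$)
$\frac{d - 45389}{P + x} = \frac{-456 - 45389}{31995 + 12758} = - \frac{45845}{44753}$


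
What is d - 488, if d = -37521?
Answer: -38009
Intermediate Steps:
d - 488 = -37521 - 488 = -38009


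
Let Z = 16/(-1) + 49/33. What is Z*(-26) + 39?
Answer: 13741/33 ≈ 416.39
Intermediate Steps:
Z = -479/33 (Z = 16*(-1) + 49*(1/33) = -16 + 49/33 = -479/33 ≈ -14.515)
Z*(-26) + 39 = -479/33*(-26) + 39 = 12454/33 + 39 = 13741/33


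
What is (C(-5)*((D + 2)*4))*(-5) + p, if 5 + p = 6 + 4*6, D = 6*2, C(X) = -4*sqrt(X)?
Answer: 25 + 1120*I*sqrt(5) ≈ 25.0 + 2504.4*I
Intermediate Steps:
D = 12
p = 25 (p = -5 + (6 + 4*6) = -5 + (6 + 24) = -5 + 30 = 25)
(C(-5)*((D + 2)*4))*(-5) + p = ((-4*I*sqrt(5))*((12 + 2)*4))*(-5) + 25 = ((-4*I*sqrt(5))*(14*4))*(-5) + 25 = (-4*I*sqrt(5)*56)*(-5) + 25 = -224*I*sqrt(5)*(-5) + 25 = 1120*I*sqrt(5) + 25 = 25 + 1120*I*sqrt(5)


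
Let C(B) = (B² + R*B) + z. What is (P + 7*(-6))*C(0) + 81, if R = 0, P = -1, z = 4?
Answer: -91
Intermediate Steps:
C(B) = 4 + B² (C(B) = (B² + 0*B) + 4 = (B² + 0) + 4 = B² + 4 = 4 + B²)
(P + 7*(-6))*C(0) + 81 = (-1 + 7*(-6))*(4 + 0²) + 81 = (-1 - 42)*(4 + 0) + 81 = -43*4 + 81 = -172 + 81 = -91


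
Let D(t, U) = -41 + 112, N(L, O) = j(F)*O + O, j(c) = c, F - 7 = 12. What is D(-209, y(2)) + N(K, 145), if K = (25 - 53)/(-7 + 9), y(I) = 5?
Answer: 2971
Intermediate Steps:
F = 19 (F = 7 + 12 = 19)
K = -14 (K = -28/2 = -28*1/2 = -14)
N(L, O) = 20*O (N(L, O) = 19*O + O = 20*O)
D(t, U) = 71
D(-209, y(2)) + N(K, 145) = 71 + 20*145 = 71 + 2900 = 2971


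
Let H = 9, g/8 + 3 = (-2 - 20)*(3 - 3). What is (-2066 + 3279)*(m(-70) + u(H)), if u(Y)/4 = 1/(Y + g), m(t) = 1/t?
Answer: -71567/210 ≈ -340.80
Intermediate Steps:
g = -24 (g = -24 + 8*((-2 - 20)*(3 - 3)) = -24 + 8*(-22*0) = -24 + 8*0 = -24 + 0 = -24)
u(Y) = 4/(-24 + Y) (u(Y) = 4/(Y - 24) = 4/(-24 + Y))
(-2066 + 3279)*(m(-70) + u(H)) = (-2066 + 3279)*(1/(-70) + 4/(-24 + 9)) = 1213*(-1/70 + 4/(-15)) = 1213*(-1/70 + 4*(-1/15)) = 1213*(-1/70 - 4/15) = 1213*(-59/210) = -71567/210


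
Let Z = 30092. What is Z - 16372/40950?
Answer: 616125514/20475 ≈ 30092.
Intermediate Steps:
Z - 16372/40950 = 30092 - 16372/40950 = 30092 - 1*8186/20475 = 30092 - 8186/20475 = 616125514/20475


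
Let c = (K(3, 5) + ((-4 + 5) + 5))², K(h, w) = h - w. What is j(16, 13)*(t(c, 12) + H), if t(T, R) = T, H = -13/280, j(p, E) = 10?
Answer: 4467/28 ≈ 159.54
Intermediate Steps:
c = 16 (c = ((3 - 1*5) + ((-4 + 5) + 5))² = ((3 - 5) + (1 + 5))² = (-2 + 6)² = 4² = 16)
H = -13/280 (H = -13*1/280 = -13/280 ≈ -0.046429)
j(16, 13)*(t(c, 12) + H) = 10*(16 - 13/280) = 10*(4467/280) = 4467/28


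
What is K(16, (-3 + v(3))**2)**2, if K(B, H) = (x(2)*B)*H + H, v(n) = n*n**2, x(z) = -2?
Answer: 318836736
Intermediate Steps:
v(n) = n**3
K(B, H) = H - 2*B*H (K(B, H) = (-2*B)*H + H = -2*B*H + H = H - 2*B*H)
K(16, (-3 + v(3))**2)**2 = ((-3 + 3**3)**2*(1 - 2*16))**2 = ((-3 + 27)**2*(1 - 32))**2 = (24**2*(-31))**2 = (576*(-31))**2 = (-17856)**2 = 318836736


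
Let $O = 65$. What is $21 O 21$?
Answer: $28665$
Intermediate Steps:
$21 O 21 = 21 \cdot 65 \cdot 21 = 1365 \cdot 21 = 28665$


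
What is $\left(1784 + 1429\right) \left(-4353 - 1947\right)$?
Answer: $-20241900$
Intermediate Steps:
$\left(1784 + 1429\right) \left(-4353 - 1947\right) = 3213 \left(-6300\right) = -20241900$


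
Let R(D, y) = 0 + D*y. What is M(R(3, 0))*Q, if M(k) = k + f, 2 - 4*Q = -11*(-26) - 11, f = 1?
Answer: -273/4 ≈ -68.250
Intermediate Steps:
R(D, y) = D*y
Q = -273/4 (Q = ½ - (-11*(-26) - 11)/4 = ½ - (286 - 11)/4 = ½ - ¼*275 = ½ - 275/4 = -273/4 ≈ -68.250)
M(k) = 1 + k (M(k) = k + 1 = 1 + k)
M(R(3, 0))*Q = (1 + 3*0)*(-273/4) = (1 + 0)*(-273/4) = 1*(-273/4) = -273/4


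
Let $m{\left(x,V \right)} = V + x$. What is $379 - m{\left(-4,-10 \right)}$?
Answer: $393$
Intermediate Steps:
$379 - m{\left(-4,-10 \right)} = 379 - \left(-10 - 4\right) = 379 - -14 = 379 + 14 = 393$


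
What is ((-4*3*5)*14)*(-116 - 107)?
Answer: 187320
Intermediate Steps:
((-4*3*5)*14)*(-116 - 107) = (-12*5*14)*(-223) = -60*14*(-223) = -840*(-223) = 187320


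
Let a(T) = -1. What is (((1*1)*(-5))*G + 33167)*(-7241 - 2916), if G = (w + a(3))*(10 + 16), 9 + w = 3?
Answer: -346120089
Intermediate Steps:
w = -6 (w = -9 + 3 = -6)
G = -182 (G = (-6 - 1)*(10 + 16) = -7*26 = -182)
(((1*1)*(-5))*G + 33167)*(-7241 - 2916) = (((1*1)*(-5))*(-182) + 33167)*(-7241 - 2916) = ((1*(-5))*(-182) + 33167)*(-10157) = (-5*(-182) + 33167)*(-10157) = (910 + 33167)*(-10157) = 34077*(-10157) = -346120089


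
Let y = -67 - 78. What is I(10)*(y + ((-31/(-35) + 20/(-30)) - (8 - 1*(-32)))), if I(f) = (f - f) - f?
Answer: 38804/21 ≈ 1847.8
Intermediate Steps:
y = -145
I(f) = -f (I(f) = 0 - f = -f)
I(10)*(y + ((-31/(-35) + 20/(-30)) - (8 - 1*(-32)))) = (-1*10)*(-145 + ((-31/(-35) + 20/(-30)) - (8 - 1*(-32)))) = -10*(-145 + ((-31*(-1/35) + 20*(-1/30)) - (8 + 32))) = -10*(-145 + ((31/35 - 2/3) - 1*40)) = -10*(-145 + (23/105 - 40)) = -10*(-145 - 4177/105) = -10*(-19402/105) = 38804/21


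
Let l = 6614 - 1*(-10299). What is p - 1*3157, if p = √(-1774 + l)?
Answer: -3157 + √15139 ≈ -3034.0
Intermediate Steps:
l = 16913 (l = 6614 + 10299 = 16913)
p = √15139 (p = √(-1774 + 16913) = √15139 ≈ 123.04)
p - 1*3157 = √15139 - 1*3157 = √15139 - 3157 = -3157 + √15139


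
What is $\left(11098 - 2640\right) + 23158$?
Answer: $31616$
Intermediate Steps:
$\left(11098 - 2640\right) + 23158 = 8458 + 23158 = 31616$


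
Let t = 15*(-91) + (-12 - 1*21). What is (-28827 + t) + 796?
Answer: -29429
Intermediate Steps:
t = -1398 (t = -1365 + (-12 - 21) = -1365 - 33 = -1398)
(-28827 + t) + 796 = (-28827 - 1398) + 796 = -30225 + 796 = -29429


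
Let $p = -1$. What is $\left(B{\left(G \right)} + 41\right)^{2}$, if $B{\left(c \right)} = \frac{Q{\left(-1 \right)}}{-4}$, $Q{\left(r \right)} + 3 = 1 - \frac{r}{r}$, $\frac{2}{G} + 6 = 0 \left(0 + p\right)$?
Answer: $\frac{27889}{16} \approx 1743.1$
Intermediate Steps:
$G = - \frac{1}{3}$ ($G = \frac{2}{-6 + 0 \left(0 - 1\right)} = \frac{2}{-6 + 0 \left(-1\right)} = \frac{2}{-6 + 0} = \frac{2}{-6} = 2 \left(- \frac{1}{6}\right) = - \frac{1}{3} \approx -0.33333$)
$Q{\left(r \right)} = -3$ ($Q{\left(r \right)} = -3 + \left(1 - \frac{r}{r}\right) = -3 + \left(1 - 1\right) = -3 + 0 = -3$)
$B{\left(c \right)} = \frac{3}{4}$ ($B{\left(c \right)} = - \frac{3}{-4} = \left(-3\right) \left(- \frac{1}{4}\right) = \frac{3}{4}$)
$\left(B{\left(G \right)} + 41\right)^{2} = \left(\frac{3}{4} + 41\right)^{2} = \left(\frac{167}{4}\right)^{2} = \frac{27889}{16}$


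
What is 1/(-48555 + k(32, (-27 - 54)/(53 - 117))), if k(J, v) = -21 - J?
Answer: -1/48608 ≈ -2.0573e-5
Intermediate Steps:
1/(-48555 + k(32, (-27 - 54)/(53 - 117))) = 1/(-48555 + (-21 - 1*32)) = 1/(-48555 + (-21 - 32)) = 1/(-48555 - 53) = 1/(-48608) = -1/48608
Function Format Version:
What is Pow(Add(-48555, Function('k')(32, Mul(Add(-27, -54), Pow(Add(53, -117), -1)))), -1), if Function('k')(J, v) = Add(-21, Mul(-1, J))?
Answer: Rational(-1, 48608) ≈ -2.0573e-5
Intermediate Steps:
Pow(Add(-48555, Function('k')(32, Mul(Add(-27, -54), Pow(Add(53, -117), -1)))), -1) = Pow(Add(-48555, Add(-21, Mul(-1, 32))), -1) = Pow(Add(-48555, Add(-21, -32)), -1) = Pow(Add(-48555, -53), -1) = Pow(-48608, -1) = Rational(-1, 48608)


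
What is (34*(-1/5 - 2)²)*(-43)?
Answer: -176902/25 ≈ -7076.1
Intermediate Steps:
(34*(-1/5 - 2)²)*(-43) = (34*(-1*⅕ - 2)²)*(-43) = (34*(-⅕ - 2)²)*(-43) = (34*(-11/5)²)*(-43) = (34*(121/25))*(-43) = (4114/25)*(-43) = -176902/25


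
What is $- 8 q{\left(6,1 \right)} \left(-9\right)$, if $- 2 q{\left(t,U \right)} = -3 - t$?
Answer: $324$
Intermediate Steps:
$q{\left(t,U \right)} = \frac{3}{2} + \frac{t}{2}$ ($q{\left(t,U \right)} = - \frac{-3 - t}{2} = \frac{3}{2} + \frac{t}{2}$)
$- 8 q{\left(6,1 \right)} \left(-9\right) = - 8 \left(\frac{3}{2} + \frac{1}{2} \cdot 6\right) \left(-9\right) = - 8 \left(\frac{3}{2} + 3\right) \left(-9\right) = \left(-8\right) \frac{9}{2} \left(-9\right) = \left(-36\right) \left(-9\right) = 324$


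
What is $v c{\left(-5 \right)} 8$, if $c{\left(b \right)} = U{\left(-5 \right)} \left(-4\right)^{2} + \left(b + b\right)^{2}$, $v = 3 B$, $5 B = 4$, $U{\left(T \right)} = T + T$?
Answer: $-1152$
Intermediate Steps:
$U{\left(T \right)} = 2 T$
$B = \frac{4}{5}$ ($B = \frac{1}{5} \cdot 4 = \frac{4}{5} \approx 0.8$)
$v = \frac{12}{5}$ ($v = 3 \cdot \frac{4}{5} = \frac{12}{5} \approx 2.4$)
$c{\left(b \right)} = -160 + 4 b^{2}$ ($c{\left(b \right)} = 2 \left(-5\right) \left(-4\right)^{2} + \left(b + b\right)^{2} = \left(-10\right) 16 + \left(2 b\right)^{2} = -160 + 4 b^{2}$)
$v c{\left(-5 \right)} 8 = \frac{12 \left(-160 + 4 \left(-5\right)^{2}\right)}{5} \cdot 8 = \frac{12 \left(-160 + 4 \cdot 25\right)}{5} \cdot 8 = \frac{12 \left(-160 + 100\right)}{5} \cdot 8 = \frac{12}{5} \left(-60\right) 8 = \left(-144\right) 8 = -1152$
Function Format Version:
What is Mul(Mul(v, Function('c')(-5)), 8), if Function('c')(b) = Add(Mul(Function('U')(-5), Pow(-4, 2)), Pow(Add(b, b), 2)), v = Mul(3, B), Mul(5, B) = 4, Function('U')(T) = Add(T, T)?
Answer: -1152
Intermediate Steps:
Function('U')(T) = Mul(2, T)
B = Rational(4, 5) (B = Mul(Rational(1, 5), 4) = Rational(4, 5) ≈ 0.80000)
v = Rational(12, 5) (v = Mul(3, Rational(4, 5)) = Rational(12, 5) ≈ 2.4000)
Function('c')(b) = Add(-160, Mul(4, Pow(b, 2))) (Function('c')(b) = Add(Mul(Mul(2, -5), Pow(-4, 2)), Pow(Add(b, b), 2)) = Add(Mul(-10, 16), Pow(Mul(2, b), 2)) = Add(-160, Mul(4, Pow(b, 2))))
Mul(Mul(v, Function('c')(-5)), 8) = Mul(Mul(Rational(12, 5), Add(-160, Mul(4, Pow(-5, 2)))), 8) = Mul(Mul(Rational(12, 5), Add(-160, Mul(4, 25))), 8) = Mul(Mul(Rational(12, 5), Add(-160, 100)), 8) = Mul(Mul(Rational(12, 5), -60), 8) = Mul(-144, 8) = -1152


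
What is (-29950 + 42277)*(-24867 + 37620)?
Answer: 157206231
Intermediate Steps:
(-29950 + 42277)*(-24867 + 37620) = 12327*12753 = 157206231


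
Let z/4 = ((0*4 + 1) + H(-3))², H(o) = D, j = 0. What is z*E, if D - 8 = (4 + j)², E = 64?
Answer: 160000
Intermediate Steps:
D = 24 (D = 8 + (4 + 0)² = 8 + 4² = 8 + 16 = 24)
H(o) = 24
z = 2500 (z = 4*((0*4 + 1) + 24)² = 4*((0 + 1) + 24)² = 4*(1 + 24)² = 4*25² = 4*625 = 2500)
z*E = 2500*64 = 160000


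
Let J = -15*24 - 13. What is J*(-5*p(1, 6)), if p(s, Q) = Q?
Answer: 11190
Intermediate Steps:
J = -373 (J = -360 - 13 = -373)
J*(-5*p(1, 6)) = -(-1865)*6 = -373*(-30) = 11190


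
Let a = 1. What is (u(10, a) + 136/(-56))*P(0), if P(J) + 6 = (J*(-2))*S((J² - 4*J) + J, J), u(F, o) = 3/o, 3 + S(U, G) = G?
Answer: -24/7 ≈ -3.4286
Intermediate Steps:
S(U, G) = -3 + G
P(J) = -6 - 2*J*(-3 + J) (P(J) = -6 + (J*(-2))*(-3 + J) = -6 + (-2*J)*(-3 + J) = -6 - 2*J*(-3 + J))
(u(10, a) + 136/(-56))*P(0) = (3/1 + 136/(-56))*(-6 - 2*0*(-3 + 0)) = (3*1 + 136*(-1/56))*(-6 - 2*0*(-3)) = (3 - 17/7)*(-6 + 0) = (4/7)*(-6) = -24/7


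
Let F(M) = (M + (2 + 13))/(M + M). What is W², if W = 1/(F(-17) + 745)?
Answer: 289/160427556 ≈ 1.8014e-6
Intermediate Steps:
F(M) = (15 + M)/(2*M) (F(M) = (M + 15)/((2*M)) = (15 + M)*(1/(2*M)) = (15 + M)/(2*M))
W = 17/12666 (W = 1/((½)*(15 - 17)/(-17) + 745) = 1/((½)*(-1/17)*(-2) + 745) = 1/(1/17 + 745) = 1/(12666/17) = 17/12666 ≈ 0.0013422)
W² = (17/12666)² = 289/160427556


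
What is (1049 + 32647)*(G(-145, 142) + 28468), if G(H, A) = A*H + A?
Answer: 270241920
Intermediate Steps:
G(H, A) = A + A*H
(1049 + 32647)*(G(-145, 142) + 28468) = (1049 + 32647)*(142*(1 - 145) + 28468) = 33696*(142*(-144) + 28468) = 33696*(-20448 + 28468) = 33696*8020 = 270241920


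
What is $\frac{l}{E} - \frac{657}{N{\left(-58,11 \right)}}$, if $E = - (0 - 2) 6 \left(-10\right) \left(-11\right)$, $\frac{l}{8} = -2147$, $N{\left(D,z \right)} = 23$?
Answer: $- \frac{157786}{3795} \approx -41.577$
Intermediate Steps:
$l = -17176$ ($l = 8 \left(-2147\right) = -17176$)
$E = 1320$ ($E = \left(-1\right) \left(-2\right) 6 \left(-10\right) \left(-11\right) = 2 \cdot 6 \left(-10\right) \left(-11\right) = 12 \left(-10\right) \left(-11\right) = \left(-120\right) \left(-11\right) = 1320$)
$\frac{l}{E} - \frac{657}{N{\left(-58,11 \right)}} = - \frac{17176}{1320} - \frac{657}{23} = \left(-17176\right) \frac{1}{1320} - \frac{657}{23} = - \frac{2147}{165} - \frac{657}{23} = - \frac{157786}{3795}$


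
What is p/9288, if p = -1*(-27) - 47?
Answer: -5/2322 ≈ -0.0021533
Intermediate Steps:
p = -20 (p = 27 - 47 = -20)
p/9288 = -20/9288 = -20*1/9288 = -5/2322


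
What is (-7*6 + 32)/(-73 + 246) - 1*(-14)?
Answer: 2412/173 ≈ 13.942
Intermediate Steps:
(-7*6 + 32)/(-73 + 246) - 1*(-14) = (-42 + 32)/173 + 14 = -10*1/173 + 14 = -10/173 + 14 = 2412/173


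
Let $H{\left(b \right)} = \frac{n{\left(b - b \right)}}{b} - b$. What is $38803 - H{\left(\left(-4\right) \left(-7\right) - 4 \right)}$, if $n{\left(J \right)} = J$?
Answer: $38827$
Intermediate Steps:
$H{\left(b \right)} = - b$ ($H{\left(b \right)} = \frac{b - b}{b} - b = \frac{0}{b} - b = 0 - b = - b$)
$38803 - H{\left(\left(-4\right) \left(-7\right) - 4 \right)} = 38803 - - (\left(-4\right) \left(-7\right) - 4) = 38803 - - (28 - 4) = 38803 - \left(-1\right) 24 = 38803 - -24 = 38803 + 24 = 38827$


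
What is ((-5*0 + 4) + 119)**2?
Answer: 15129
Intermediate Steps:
((-5*0 + 4) + 119)**2 = ((0 + 4) + 119)**2 = (4 + 119)**2 = 123**2 = 15129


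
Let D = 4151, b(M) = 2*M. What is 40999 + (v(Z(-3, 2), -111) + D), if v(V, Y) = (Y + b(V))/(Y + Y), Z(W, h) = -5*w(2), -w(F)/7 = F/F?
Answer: 10023341/222 ≈ 45150.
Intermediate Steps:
w(F) = -7 (w(F) = -7*F/F = -7*1 = -7)
Z(W, h) = 35 (Z(W, h) = -5*(-7) = 35)
v(V, Y) = (Y + 2*V)/(2*Y) (v(V, Y) = (Y + 2*V)/(Y + Y) = (Y + 2*V)/((2*Y)) = (Y + 2*V)*(1/(2*Y)) = (Y + 2*V)/(2*Y))
40999 + (v(Z(-3, 2), -111) + D) = 40999 + ((35 + (½)*(-111))/(-111) + 4151) = 40999 + (-(35 - 111/2)/111 + 4151) = 40999 + (-1/111*(-41/2) + 4151) = 40999 + (41/222 + 4151) = 40999 + 921563/222 = 10023341/222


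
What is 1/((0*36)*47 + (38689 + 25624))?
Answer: 1/64313 ≈ 1.5549e-5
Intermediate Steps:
1/((0*36)*47 + (38689 + 25624)) = 1/(0*47 + 64313) = 1/(0 + 64313) = 1/64313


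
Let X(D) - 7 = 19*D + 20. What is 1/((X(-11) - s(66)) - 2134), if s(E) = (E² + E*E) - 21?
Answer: -1/11007 ≈ -9.0851e-5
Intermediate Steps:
X(D) = 27 + 19*D (X(D) = 7 + (19*D + 20) = 7 + (20 + 19*D) = 27 + 19*D)
s(E) = -21 + 2*E² (s(E) = (E² + E²) - 21 = 2*E² - 21 = -21 + 2*E²)
1/((X(-11) - s(66)) - 2134) = 1/(((27 + 19*(-11)) - (-21 + 2*66²)) - 2134) = 1/(((27 - 209) - (-21 + 2*4356)) - 2134) = 1/((-182 - (-21 + 8712)) - 2134) = 1/((-182 - 1*8691) - 2134) = 1/((-182 - 8691) - 2134) = 1/(-8873 - 2134) = 1/(-11007) = -1/11007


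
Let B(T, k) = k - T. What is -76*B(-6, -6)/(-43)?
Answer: 0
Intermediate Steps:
-76*B(-6, -6)/(-43) = -76*(-6 - 1*(-6))/(-43) = -76*(-6 + 6)*(-1)/43 = -0*(-1)/43 = -76*0 = 0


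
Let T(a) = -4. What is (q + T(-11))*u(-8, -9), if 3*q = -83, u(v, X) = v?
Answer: 760/3 ≈ 253.33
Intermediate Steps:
q = -83/3 (q = (1/3)*(-83) = -83/3 ≈ -27.667)
(q + T(-11))*u(-8, -9) = (-83/3 - 4)*(-8) = -95/3*(-8) = 760/3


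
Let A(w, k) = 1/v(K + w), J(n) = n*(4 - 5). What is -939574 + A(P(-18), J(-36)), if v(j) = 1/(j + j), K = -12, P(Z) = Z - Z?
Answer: -939598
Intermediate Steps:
P(Z) = 0
J(n) = -n (J(n) = n*(-1) = -n)
v(j) = 1/(2*j)
A(w, k) = -24 + 2*w (A(w, k) = 1/(1/(2*(-12 + w))) = -24 + 2*w)
-939574 + A(P(-18), J(-36)) = -939574 + (-24 + 2*0) = -939574 + (-24 + 0) = -939574 - 24 = -939598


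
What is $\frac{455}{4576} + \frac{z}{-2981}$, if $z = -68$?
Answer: $\frac{11661}{95392} \approx 0.12224$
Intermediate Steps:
$\frac{455}{4576} + \frac{z}{-2981} = \frac{455}{4576} - \frac{68}{-2981} = 455 \cdot \frac{1}{4576} - - \frac{68}{2981} = \frac{35}{352} + \frac{68}{2981} = \frac{11661}{95392}$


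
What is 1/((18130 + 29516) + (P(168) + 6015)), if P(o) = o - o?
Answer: 1/53661 ≈ 1.8636e-5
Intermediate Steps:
P(o) = 0
1/((18130 + 29516) + (P(168) + 6015)) = 1/((18130 + 29516) + (0 + 6015)) = 1/(47646 + 6015) = 1/53661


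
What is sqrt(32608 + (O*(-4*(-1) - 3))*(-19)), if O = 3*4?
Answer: 2*sqrt(8095) ≈ 179.94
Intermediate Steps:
O = 12
sqrt(32608 + (O*(-4*(-1) - 3))*(-19)) = sqrt(32608 + (12*(-4*(-1) - 3))*(-19)) = sqrt(32608 + (12*(4 - 3))*(-19)) = sqrt(32608 + (12*1)*(-19)) = sqrt(32608 + 12*(-19)) = sqrt(32608 - 228) = sqrt(32380) = 2*sqrt(8095)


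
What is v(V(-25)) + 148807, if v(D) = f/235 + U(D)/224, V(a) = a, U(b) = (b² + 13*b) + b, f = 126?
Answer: 7833293329/52640 ≈ 1.4881e+5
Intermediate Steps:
U(b) = b² + 14*b
v(D) = 126/235 + D*(14 + D)/224 (v(D) = 126/235 + (D*(14 + D))/224 = 126*(1/235) + (D*(14 + D))*(1/224) = 126/235 + D*(14 + D)/224)
v(V(-25)) + 148807 = (126/235 + (1/224)*(-25)*(14 - 25)) + 148807 = (126/235 + (1/224)*(-25)*(-11)) + 148807 = (126/235 + 275/224) + 148807 = 92849/52640 + 148807 = 7833293329/52640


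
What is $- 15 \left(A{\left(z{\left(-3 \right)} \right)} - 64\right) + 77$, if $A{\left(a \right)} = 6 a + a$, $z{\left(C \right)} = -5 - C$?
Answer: $1247$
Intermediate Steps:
$A{\left(a \right)} = 7 a$
$- 15 \left(A{\left(z{\left(-3 \right)} \right)} - 64\right) + 77 = - 15 \left(7 \left(-5 - -3\right) - 64\right) + 77 = - 15 \left(7 \left(-5 + 3\right) - 64\right) + 77 = - 15 \left(7 \left(-2\right) - 64\right) + 77 = - 15 \left(-14 - 64\right) + 77 = \left(-15\right) \left(-78\right) + 77 = 1170 + 77 = 1247$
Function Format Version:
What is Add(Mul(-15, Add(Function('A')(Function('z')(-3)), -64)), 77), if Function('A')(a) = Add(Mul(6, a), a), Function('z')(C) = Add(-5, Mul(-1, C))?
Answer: 1247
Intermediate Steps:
Function('A')(a) = Mul(7, a)
Add(Mul(-15, Add(Function('A')(Function('z')(-3)), -64)), 77) = Add(Mul(-15, Add(Mul(7, Add(-5, Mul(-1, -3))), -64)), 77) = Add(Mul(-15, Add(Mul(7, Add(-5, 3)), -64)), 77) = Add(Mul(-15, Add(Mul(7, -2), -64)), 77) = Add(Mul(-15, Add(-14, -64)), 77) = Add(Mul(-15, -78), 77) = Add(1170, 77) = 1247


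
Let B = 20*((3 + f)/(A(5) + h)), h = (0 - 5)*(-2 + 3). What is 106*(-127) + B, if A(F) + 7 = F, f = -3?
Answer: -13462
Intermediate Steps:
A(F) = -7 + F
h = -5 (h = -5*1 = -5)
B = 0 (B = 20*((3 - 3)/((-7 + 5) - 5)) = 20*(0/(-2 - 5)) = 20*(0/(-7)) = 20*(0*(-⅐)) = 20*0 = 0)
106*(-127) + B = 106*(-127) + 0 = -13462 + 0 = -13462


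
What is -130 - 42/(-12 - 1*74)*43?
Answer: -109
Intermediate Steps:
-130 - 42/(-12 - 1*74)*43 = -130 - 42/(-12 - 74)*43 = -130 - 42/(-86)*43 = -130 - 42*(-1/86)*43 = -130 + (21/43)*43 = -130 + 21 = -109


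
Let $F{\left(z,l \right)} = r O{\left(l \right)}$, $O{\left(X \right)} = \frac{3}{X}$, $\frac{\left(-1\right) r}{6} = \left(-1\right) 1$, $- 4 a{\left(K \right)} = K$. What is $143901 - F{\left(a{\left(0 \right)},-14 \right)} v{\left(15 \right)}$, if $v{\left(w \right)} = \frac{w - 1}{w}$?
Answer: $\frac{719511}{5} \approx 1.439 \cdot 10^{5}$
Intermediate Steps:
$a{\left(K \right)} = - \frac{K}{4}$
$r = 6$ ($r = - 6 \left(\left(-1\right) 1\right) = \left(-6\right) \left(-1\right) = 6$)
$v{\left(w \right)} = \frac{-1 + w}{w}$
$F{\left(z,l \right)} = \frac{18}{l}$ ($F{\left(z,l \right)} = 6 \frac{3}{l} = \frac{18}{l}$)
$143901 - F{\left(a{\left(0 \right)},-14 \right)} v{\left(15 \right)} = 143901 - \frac{18}{-14} \frac{-1 + 15}{15} = 143901 - 18 \left(- \frac{1}{14}\right) \frac{1}{15} \cdot 14 = 143901 - \left(- \frac{9}{7}\right) \frac{14}{15} = 143901 - - \frac{6}{5} = 143901 + \frac{6}{5} = \frac{719511}{5}$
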